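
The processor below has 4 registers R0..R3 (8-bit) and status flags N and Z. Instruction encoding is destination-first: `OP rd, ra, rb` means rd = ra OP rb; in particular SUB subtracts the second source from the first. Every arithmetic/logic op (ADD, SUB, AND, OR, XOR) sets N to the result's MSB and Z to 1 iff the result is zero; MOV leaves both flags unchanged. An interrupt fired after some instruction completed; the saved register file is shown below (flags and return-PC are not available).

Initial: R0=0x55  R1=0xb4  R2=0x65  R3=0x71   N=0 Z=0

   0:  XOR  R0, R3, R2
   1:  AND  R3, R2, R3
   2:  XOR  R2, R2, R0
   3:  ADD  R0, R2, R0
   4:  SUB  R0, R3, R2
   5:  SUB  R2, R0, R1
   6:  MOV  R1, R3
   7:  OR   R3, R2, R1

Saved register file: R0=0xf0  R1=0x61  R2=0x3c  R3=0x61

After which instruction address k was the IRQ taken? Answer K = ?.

after  0: R0=0x14 R1=0xb4 R2=0x65 R3=0x71  N=0 Z=0
after  1: R0=0x14 R1=0xb4 R2=0x65 R3=0x61  N=0 Z=0
after  2: R0=0x14 R1=0xb4 R2=0x71 R3=0x61  N=0 Z=0
after  3: R0=0x85 R1=0xb4 R2=0x71 R3=0x61  N=1 Z=0
after  4: R0=0xf0 R1=0xb4 R2=0x71 R3=0x61  N=1 Z=0
after  5: R0=0xf0 R1=0xb4 R2=0x3c R3=0x61  N=0 Z=0
after  6: R0=0xf0 R1=0x61 R2=0x3c R3=0x61  N=0 Z=0
-- IRQ taken; context saved, return-PC = 7 --

K = 6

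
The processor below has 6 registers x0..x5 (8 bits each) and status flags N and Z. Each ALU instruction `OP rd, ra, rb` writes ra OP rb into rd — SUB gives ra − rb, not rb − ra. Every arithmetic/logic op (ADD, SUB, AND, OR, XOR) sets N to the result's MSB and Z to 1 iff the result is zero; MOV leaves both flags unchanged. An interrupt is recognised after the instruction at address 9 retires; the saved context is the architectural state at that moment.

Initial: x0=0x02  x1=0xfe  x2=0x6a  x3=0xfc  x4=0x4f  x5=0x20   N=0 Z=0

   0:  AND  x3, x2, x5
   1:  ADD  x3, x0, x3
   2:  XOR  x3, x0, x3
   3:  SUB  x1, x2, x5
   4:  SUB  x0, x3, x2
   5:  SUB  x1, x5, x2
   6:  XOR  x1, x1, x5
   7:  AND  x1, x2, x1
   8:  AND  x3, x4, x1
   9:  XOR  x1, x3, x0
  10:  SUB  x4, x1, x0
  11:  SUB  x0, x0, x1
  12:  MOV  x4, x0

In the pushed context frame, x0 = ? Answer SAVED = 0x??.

SAVED = 0xb6

after  0: x0=0x02 x1=0xfe x2=0x6a x3=0x20 x4=0x4f x5=0x20  N=0 Z=0
after  1: x0=0x02 x1=0xfe x2=0x6a x3=0x22 x4=0x4f x5=0x20  N=0 Z=0
after  2: x0=0x02 x1=0xfe x2=0x6a x3=0x20 x4=0x4f x5=0x20  N=0 Z=0
after  3: x0=0x02 x1=0x4a x2=0x6a x3=0x20 x4=0x4f x5=0x20  N=0 Z=0
after  4: x0=0xb6 x1=0x4a x2=0x6a x3=0x20 x4=0x4f x5=0x20  N=1 Z=0
after  5: x0=0xb6 x1=0xb6 x2=0x6a x3=0x20 x4=0x4f x5=0x20  N=1 Z=0
after  6: x0=0xb6 x1=0x96 x2=0x6a x3=0x20 x4=0x4f x5=0x20  N=1 Z=0
after  7: x0=0xb6 x1=0x02 x2=0x6a x3=0x20 x4=0x4f x5=0x20  N=0 Z=0
after  8: x0=0xb6 x1=0x02 x2=0x6a x3=0x02 x4=0x4f x5=0x20  N=0 Z=0
after  9: x0=0xb6 x1=0xb4 x2=0x6a x3=0x02 x4=0x4f x5=0x20  N=1 Z=0
-- IRQ taken; context saved, return-PC = 10 --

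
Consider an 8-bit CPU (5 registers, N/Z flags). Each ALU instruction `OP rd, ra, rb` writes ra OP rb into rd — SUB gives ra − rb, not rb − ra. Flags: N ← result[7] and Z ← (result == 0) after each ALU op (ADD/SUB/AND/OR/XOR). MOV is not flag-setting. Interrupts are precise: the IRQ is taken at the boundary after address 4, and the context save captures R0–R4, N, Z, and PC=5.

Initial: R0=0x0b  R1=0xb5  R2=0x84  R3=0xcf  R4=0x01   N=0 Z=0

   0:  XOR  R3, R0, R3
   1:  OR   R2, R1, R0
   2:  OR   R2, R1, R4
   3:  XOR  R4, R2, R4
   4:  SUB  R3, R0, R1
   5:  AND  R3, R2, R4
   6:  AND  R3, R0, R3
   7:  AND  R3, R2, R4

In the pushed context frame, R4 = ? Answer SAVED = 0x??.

SAVED = 0xb4

after  0: R0=0x0b R1=0xb5 R2=0x84 R3=0xc4 R4=0x01  N=1 Z=0
after  1: R0=0x0b R1=0xb5 R2=0xbf R3=0xc4 R4=0x01  N=1 Z=0
after  2: R0=0x0b R1=0xb5 R2=0xb5 R3=0xc4 R4=0x01  N=1 Z=0
after  3: R0=0x0b R1=0xb5 R2=0xb5 R3=0xc4 R4=0xb4  N=1 Z=0
after  4: R0=0x0b R1=0xb5 R2=0xb5 R3=0x56 R4=0xb4  N=0 Z=0
-- IRQ taken; context saved, return-PC = 5 --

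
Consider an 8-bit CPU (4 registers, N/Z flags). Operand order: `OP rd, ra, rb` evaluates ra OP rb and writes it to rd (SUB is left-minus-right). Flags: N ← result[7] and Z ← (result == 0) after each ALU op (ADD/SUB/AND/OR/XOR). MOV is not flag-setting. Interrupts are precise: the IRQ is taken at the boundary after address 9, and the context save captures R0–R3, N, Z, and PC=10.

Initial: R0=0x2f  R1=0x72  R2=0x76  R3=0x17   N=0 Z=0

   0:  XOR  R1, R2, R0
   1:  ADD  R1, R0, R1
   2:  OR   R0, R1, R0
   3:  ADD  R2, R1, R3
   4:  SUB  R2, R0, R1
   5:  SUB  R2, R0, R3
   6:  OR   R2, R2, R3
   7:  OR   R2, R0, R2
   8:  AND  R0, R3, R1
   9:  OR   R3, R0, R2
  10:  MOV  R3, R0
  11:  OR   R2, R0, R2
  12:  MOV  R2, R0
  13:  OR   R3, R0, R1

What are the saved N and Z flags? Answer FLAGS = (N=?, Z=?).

FLAGS = (N=1, Z=0)

after  0: R0=0x2f R1=0x59 R2=0x76 R3=0x17  N=0 Z=0
after  1: R0=0x2f R1=0x88 R2=0x76 R3=0x17  N=1 Z=0
after  2: R0=0xaf R1=0x88 R2=0x76 R3=0x17  N=1 Z=0
after  3: R0=0xaf R1=0x88 R2=0x9f R3=0x17  N=1 Z=0
after  4: R0=0xaf R1=0x88 R2=0x27 R3=0x17  N=0 Z=0
after  5: R0=0xaf R1=0x88 R2=0x98 R3=0x17  N=1 Z=0
after  6: R0=0xaf R1=0x88 R2=0x9f R3=0x17  N=1 Z=0
after  7: R0=0xaf R1=0x88 R2=0xbf R3=0x17  N=1 Z=0
after  8: R0=0x00 R1=0x88 R2=0xbf R3=0x17  N=0 Z=1
after  9: R0=0x00 R1=0x88 R2=0xbf R3=0xbf  N=1 Z=0
-- IRQ taken; context saved, return-PC = 10 --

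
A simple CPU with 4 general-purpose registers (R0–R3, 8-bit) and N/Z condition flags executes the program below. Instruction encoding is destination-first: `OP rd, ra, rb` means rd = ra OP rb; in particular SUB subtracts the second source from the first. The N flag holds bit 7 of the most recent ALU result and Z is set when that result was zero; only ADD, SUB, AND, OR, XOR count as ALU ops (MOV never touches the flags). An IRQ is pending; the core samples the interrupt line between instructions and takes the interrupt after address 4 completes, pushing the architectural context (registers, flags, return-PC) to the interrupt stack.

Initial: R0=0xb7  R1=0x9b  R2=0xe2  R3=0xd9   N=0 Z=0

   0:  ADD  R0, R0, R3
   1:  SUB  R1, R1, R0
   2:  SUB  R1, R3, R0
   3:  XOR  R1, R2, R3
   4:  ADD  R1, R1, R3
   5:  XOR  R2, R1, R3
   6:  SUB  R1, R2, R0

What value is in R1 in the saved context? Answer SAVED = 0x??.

SAVED = 0x14

after  0: R0=0x90 R1=0x9b R2=0xe2 R3=0xd9  N=1 Z=0
after  1: R0=0x90 R1=0x0b R2=0xe2 R3=0xd9  N=0 Z=0
after  2: R0=0x90 R1=0x49 R2=0xe2 R3=0xd9  N=0 Z=0
after  3: R0=0x90 R1=0x3b R2=0xe2 R3=0xd9  N=0 Z=0
after  4: R0=0x90 R1=0x14 R2=0xe2 R3=0xd9  N=0 Z=0
-- IRQ taken; context saved, return-PC = 5 --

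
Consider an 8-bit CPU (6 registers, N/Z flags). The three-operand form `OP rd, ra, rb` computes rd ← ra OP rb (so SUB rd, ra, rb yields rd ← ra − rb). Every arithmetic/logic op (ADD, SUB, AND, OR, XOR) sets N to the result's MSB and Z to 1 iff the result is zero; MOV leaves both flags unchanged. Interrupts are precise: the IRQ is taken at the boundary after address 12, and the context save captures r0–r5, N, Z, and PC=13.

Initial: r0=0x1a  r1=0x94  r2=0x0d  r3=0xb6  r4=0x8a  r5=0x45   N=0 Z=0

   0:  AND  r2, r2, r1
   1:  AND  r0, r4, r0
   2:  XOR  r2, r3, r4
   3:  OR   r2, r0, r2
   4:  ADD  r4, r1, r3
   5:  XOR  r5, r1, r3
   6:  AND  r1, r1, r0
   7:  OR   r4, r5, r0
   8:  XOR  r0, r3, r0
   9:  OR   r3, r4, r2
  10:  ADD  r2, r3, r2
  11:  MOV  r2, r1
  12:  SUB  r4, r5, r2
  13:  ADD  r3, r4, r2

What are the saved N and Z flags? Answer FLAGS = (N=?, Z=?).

FLAGS = (N=0, Z=0)

after  0: r0=0x1a r1=0x94 r2=0x04 r3=0xb6 r4=0x8a r5=0x45  N=0 Z=0
after  1: r0=0x0a r1=0x94 r2=0x04 r3=0xb6 r4=0x8a r5=0x45  N=0 Z=0
after  2: r0=0x0a r1=0x94 r2=0x3c r3=0xb6 r4=0x8a r5=0x45  N=0 Z=0
after  3: r0=0x0a r1=0x94 r2=0x3e r3=0xb6 r4=0x8a r5=0x45  N=0 Z=0
after  4: r0=0x0a r1=0x94 r2=0x3e r3=0xb6 r4=0x4a r5=0x45  N=0 Z=0
after  5: r0=0x0a r1=0x94 r2=0x3e r3=0xb6 r4=0x4a r5=0x22  N=0 Z=0
after  6: r0=0x0a r1=0x00 r2=0x3e r3=0xb6 r4=0x4a r5=0x22  N=0 Z=1
after  7: r0=0x0a r1=0x00 r2=0x3e r3=0xb6 r4=0x2a r5=0x22  N=0 Z=0
after  8: r0=0xbc r1=0x00 r2=0x3e r3=0xb6 r4=0x2a r5=0x22  N=1 Z=0
after  9: r0=0xbc r1=0x00 r2=0x3e r3=0x3e r4=0x2a r5=0x22  N=0 Z=0
after 10: r0=0xbc r1=0x00 r2=0x7c r3=0x3e r4=0x2a r5=0x22  N=0 Z=0
after 11: r0=0xbc r1=0x00 r2=0x00 r3=0x3e r4=0x2a r5=0x22  N=0 Z=0
after 12: r0=0xbc r1=0x00 r2=0x00 r3=0x3e r4=0x22 r5=0x22  N=0 Z=0
-- IRQ taken; context saved, return-PC = 13 --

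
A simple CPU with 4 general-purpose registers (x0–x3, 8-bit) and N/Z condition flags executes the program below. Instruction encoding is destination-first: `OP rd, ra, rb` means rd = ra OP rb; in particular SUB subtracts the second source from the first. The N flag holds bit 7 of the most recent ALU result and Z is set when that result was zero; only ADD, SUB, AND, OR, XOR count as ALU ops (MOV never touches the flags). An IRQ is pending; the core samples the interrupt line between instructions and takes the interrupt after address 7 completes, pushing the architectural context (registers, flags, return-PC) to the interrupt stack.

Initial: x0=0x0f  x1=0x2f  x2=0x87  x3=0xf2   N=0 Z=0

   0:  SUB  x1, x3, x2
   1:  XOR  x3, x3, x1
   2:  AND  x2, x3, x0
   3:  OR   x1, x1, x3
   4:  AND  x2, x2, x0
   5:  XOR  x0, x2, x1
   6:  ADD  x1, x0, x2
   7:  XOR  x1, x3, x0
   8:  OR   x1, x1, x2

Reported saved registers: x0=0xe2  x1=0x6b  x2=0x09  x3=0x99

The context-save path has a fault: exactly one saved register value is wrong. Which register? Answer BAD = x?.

BAD = x0

after  0: x0=0x0f x1=0x6b x2=0x87 x3=0xf2  N=0 Z=0
after  1: x0=0x0f x1=0x6b x2=0x87 x3=0x99  N=1 Z=0
after  2: x0=0x0f x1=0x6b x2=0x09 x3=0x99  N=0 Z=0
after  3: x0=0x0f x1=0xfb x2=0x09 x3=0x99  N=1 Z=0
after  4: x0=0x0f x1=0xfb x2=0x09 x3=0x99  N=0 Z=0
after  5: x0=0xf2 x1=0xfb x2=0x09 x3=0x99  N=1 Z=0
after  6: x0=0xf2 x1=0xfb x2=0x09 x3=0x99  N=1 Z=0
after  7: x0=0xf2 x1=0x6b x2=0x09 x3=0x99  N=0 Z=0
-- IRQ taken; context saved, return-PC = 8 --
mismatch: x0: reported 0xe2 vs actual 0xf2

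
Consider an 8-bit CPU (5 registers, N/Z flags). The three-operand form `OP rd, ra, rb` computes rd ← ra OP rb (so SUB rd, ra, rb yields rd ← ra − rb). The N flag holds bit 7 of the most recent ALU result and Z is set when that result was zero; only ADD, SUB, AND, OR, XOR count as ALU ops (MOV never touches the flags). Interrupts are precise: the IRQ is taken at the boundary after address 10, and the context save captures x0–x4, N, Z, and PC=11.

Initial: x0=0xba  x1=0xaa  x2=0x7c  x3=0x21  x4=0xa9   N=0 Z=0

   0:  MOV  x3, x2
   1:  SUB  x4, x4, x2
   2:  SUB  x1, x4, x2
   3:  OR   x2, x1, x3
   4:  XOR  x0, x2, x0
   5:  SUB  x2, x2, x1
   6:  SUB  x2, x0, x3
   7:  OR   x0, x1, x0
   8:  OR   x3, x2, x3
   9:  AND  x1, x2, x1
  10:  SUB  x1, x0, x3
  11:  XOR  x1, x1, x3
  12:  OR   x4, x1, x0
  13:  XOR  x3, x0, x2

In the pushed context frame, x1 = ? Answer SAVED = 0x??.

SAVED = 0xf8

after  0: x0=0xba x1=0xaa x2=0x7c x3=0x7c x4=0xa9  N=0 Z=0
after  1: x0=0xba x1=0xaa x2=0x7c x3=0x7c x4=0x2d  N=0 Z=0
after  2: x0=0xba x1=0xb1 x2=0x7c x3=0x7c x4=0x2d  N=1 Z=0
after  3: x0=0xba x1=0xb1 x2=0xfd x3=0x7c x4=0x2d  N=1 Z=0
after  4: x0=0x47 x1=0xb1 x2=0xfd x3=0x7c x4=0x2d  N=0 Z=0
after  5: x0=0x47 x1=0xb1 x2=0x4c x3=0x7c x4=0x2d  N=0 Z=0
after  6: x0=0x47 x1=0xb1 x2=0xcb x3=0x7c x4=0x2d  N=1 Z=0
after  7: x0=0xf7 x1=0xb1 x2=0xcb x3=0x7c x4=0x2d  N=1 Z=0
after  8: x0=0xf7 x1=0xb1 x2=0xcb x3=0xff x4=0x2d  N=1 Z=0
after  9: x0=0xf7 x1=0x81 x2=0xcb x3=0xff x4=0x2d  N=1 Z=0
after 10: x0=0xf7 x1=0xf8 x2=0xcb x3=0xff x4=0x2d  N=1 Z=0
-- IRQ taken; context saved, return-PC = 11 --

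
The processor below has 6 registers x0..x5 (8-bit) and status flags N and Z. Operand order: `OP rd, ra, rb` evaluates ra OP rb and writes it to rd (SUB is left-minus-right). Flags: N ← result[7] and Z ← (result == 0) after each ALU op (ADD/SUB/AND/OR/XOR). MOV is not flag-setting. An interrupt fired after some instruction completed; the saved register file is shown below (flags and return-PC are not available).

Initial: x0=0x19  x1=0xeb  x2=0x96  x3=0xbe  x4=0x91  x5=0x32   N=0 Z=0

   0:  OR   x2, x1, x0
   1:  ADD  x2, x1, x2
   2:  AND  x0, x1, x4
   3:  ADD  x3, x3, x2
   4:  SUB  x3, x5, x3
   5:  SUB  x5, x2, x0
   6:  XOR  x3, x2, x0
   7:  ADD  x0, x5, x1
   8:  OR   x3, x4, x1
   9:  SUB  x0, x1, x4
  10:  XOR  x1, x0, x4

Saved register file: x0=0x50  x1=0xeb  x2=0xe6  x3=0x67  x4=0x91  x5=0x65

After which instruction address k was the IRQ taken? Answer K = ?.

K = 7

after  0: x0=0x19 x1=0xeb x2=0xfb x3=0xbe x4=0x91 x5=0x32  N=1 Z=0
after  1: x0=0x19 x1=0xeb x2=0xe6 x3=0xbe x4=0x91 x5=0x32  N=1 Z=0
after  2: x0=0x81 x1=0xeb x2=0xe6 x3=0xbe x4=0x91 x5=0x32  N=1 Z=0
after  3: x0=0x81 x1=0xeb x2=0xe6 x3=0xa4 x4=0x91 x5=0x32  N=1 Z=0
after  4: x0=0x81 x1=0xeb x2=0xe6 x3=0x8e x4=0x91 x5=0x32  N=1 Z=0
after  5: x0=0x81 x1=0xeb x2=0xe6 x3=0x8e x4=0x91 x5=0x65  N=0 Z=0
after  6: x0=0x81 x1=0xeb x2=0xe6 x3=0x67 x4=0x91 x5=0x65  N=0 Z=0
after  7: x0=0x50 x1=0xeb x2=0xe6 x3=0x67 x4=0x91 x5=0x65  N=0 Z=0
-- IRQ taken; context saved, return-PC = 8 --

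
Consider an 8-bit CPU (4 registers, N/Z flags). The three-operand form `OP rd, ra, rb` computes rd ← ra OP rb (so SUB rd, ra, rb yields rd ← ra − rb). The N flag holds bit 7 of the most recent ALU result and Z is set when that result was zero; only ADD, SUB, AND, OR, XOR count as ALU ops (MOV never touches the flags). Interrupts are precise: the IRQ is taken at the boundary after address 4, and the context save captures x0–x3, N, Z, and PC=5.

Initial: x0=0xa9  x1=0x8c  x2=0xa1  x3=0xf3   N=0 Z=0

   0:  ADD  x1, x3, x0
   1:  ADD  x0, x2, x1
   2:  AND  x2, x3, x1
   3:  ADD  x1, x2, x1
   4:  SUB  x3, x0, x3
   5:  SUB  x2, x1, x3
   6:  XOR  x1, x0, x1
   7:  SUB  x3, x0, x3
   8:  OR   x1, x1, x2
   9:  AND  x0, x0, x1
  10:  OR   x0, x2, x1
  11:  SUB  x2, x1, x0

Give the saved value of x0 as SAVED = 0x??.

after  0: x0=0xa9 x1=0x9c x2=0xa1 x3=0xf3  N=1 Z=0
after  1: x0=0x3d x1=0x9c x2=0xa1 x3=0xf3  N=0 Z=0
after  2: x0=0x3d x1=0x9c x2=0x90 x3=0xf3  N=1 Z=0
after  3: x0=0x3d x1=0x2c x2=0x90 x3=0xf3  N=0 Z=0
after  4: x0=0x3d x1=0x2c x2=0x90 x3=0x4a  N=0 Z=0
-- IRQ taken; context saved, return-PC = 5 --

SAVED = 0x3d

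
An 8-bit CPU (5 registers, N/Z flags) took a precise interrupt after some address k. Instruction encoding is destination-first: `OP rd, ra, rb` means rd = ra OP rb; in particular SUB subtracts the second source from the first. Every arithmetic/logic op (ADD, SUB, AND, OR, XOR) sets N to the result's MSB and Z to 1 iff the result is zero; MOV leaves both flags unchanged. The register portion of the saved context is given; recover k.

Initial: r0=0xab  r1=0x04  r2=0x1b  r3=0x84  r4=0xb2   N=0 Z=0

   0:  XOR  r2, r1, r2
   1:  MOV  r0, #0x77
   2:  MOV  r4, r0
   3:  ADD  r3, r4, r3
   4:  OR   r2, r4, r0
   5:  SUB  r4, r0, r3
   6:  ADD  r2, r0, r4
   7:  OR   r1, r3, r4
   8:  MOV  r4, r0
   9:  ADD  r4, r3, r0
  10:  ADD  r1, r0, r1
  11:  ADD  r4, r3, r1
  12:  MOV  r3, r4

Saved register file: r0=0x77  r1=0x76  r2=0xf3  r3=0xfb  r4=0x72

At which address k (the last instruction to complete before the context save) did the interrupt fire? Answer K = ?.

after  0: r0=0xab r1=0x04 r2=0x1f r3=0x84 r4=0xb2  N=0 Z=0
after  1: r0=0x77 r1=0x04 r2=0x1f r3=0x84 r4=0xb2  N=0 Z=0
after  2: r0=0x77 r1=0x04 r2=0x1f r3=0x84 r4=0x77  N=0 Z=0
after  3: r0=0x77 r1=0x04 r2=0x1f r3=0xfb r4=0x77  N=1 Z=0
after  4: r0=0x77 r1=0x04 r2=0x77 r3=0xfb r4=0x77  N=0 Z=0
after  5: r0=0x77 r1=0x04 r2=0x77 r3=0xfb r4=0x7c  N=0 Z=0
after  6: r0=0x77 r1=0x04 r2=0xf3 r3=0xfb r4=0x7c  N=1 Z=0
after  7: r0=0x77 r1=0xff r2=0xf3 r3=0xfb r4=0x7c  N=1 Z=0
after  8: r0=0x77 r1=0xff r2=0xf3 r3=0xfb r4=0x77  N=1 Z=0
after  9: r0=0x77 r1=0xff r2=0xf3 r3=0xfb r4=0x72  N=0 Z=0
after 10: r0=0x77 r1=0x76 r2=0xf3 r3=0xfb r4=0x72  N=0 Z=0
-- IRQ taken; context saved, return-PC = 11 --

K = 10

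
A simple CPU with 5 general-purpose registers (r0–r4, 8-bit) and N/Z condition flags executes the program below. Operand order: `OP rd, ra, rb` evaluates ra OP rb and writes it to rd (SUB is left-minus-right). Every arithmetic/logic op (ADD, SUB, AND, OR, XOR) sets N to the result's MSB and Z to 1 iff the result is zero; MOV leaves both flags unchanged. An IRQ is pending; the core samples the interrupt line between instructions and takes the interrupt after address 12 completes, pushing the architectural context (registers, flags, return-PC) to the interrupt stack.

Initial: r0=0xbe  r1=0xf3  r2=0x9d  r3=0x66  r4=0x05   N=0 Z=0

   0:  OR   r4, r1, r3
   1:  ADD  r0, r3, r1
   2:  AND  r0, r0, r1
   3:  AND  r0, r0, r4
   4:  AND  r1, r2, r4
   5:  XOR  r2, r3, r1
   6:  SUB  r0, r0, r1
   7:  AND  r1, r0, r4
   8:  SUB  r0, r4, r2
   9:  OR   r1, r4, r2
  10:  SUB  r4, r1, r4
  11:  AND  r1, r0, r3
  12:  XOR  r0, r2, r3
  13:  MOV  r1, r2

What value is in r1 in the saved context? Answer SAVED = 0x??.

after  0: r0=0xbe r1=0xf3 r2=0x9d r3=0x66 r4=0xf7  N=1 Z=0
after  1: r0=0x59 r1=0xf3 r2=0x9d r3=0x66 r4=0xf7  N=0 Z=0
after  2: r0=0x51 r1=0xf3 r2=0x9d r3=0x66 r4=0xf7  N=0 Z=0
after  3: r0=0x51 r1=0xf3 r2=0x9d r3=0x66 r4=0xf7  N=0 Z=0
after  4: r0=0x51 r1=0x95 r2=0x9d r3=0x66 r4=0xf7  N=1 Z=0
after  5: r0=0x51 r1=0x95 r2=0xf3 r3=0x66 r4=0xf7  N=1 Z=0
after  6: r0=0xbc r1=0x95 r2=0xf3 r3=0x66 r4=0xf7  N=1 Z=0
after  7: r0=0xbc r1=0xb4 r2=0xf3 r3=0x66 r4=0xf7  N=1 Z=0
after  8: r0=0x04 r1=0xb4 r2=0xf3 r3=0x66 r4=0xf7  N=0 Z=0
after  9: r0=0x04 r1=0xf7 r2=0xf3 r3=0x66 r4=0xf7  N=1 Z=0
after 10: r0=0x04 r1=0xf7 r2=0xf3 r3=0x66 r4=0x00  N=0 Z=1
after 11: r0=0x04 r1=0x04 r2=0xf3 r3=0x66 r4=0x00  N=0 Z=0
after 12: r0=0x95 r1=0x04 r2=0xf3 r3=0x66 r4=0x00  N=1 Z=0
-- IRQ taken; context saved, return-PC = 13 --

SAVED = 0x04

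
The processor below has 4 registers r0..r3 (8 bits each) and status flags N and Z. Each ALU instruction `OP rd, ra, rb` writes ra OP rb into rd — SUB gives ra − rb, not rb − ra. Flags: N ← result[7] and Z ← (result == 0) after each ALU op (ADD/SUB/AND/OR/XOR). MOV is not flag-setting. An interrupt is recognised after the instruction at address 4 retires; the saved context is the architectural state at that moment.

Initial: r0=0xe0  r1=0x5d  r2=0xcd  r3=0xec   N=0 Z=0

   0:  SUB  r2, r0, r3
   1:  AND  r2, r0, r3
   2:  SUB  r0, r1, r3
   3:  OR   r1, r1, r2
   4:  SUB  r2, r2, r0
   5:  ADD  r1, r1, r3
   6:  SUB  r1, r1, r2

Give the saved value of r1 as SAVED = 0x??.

SAVED = 0xfd

after  0: r0=0xe0 r1=0x5d r2=0xf4 r3=0xec  N=1 Z=0
after  1: r0=0xe0 r1=0x5d r2=0xe0 r3=0xec  N=1 Z=0
after  2: r0=0x71 r1=0x5d r2=0xe0 r3=0xec  N=0 Z=0
after  3: r0=0x71 r1=0xfd r2=0xe0 r3=0xec  N=1 Z=0
after  4: r0=0x71 r1=0xfd r2=0x6f r3=0xec  N=0 Z=0
-- IRQ taken; context saved, return-PC = 5 --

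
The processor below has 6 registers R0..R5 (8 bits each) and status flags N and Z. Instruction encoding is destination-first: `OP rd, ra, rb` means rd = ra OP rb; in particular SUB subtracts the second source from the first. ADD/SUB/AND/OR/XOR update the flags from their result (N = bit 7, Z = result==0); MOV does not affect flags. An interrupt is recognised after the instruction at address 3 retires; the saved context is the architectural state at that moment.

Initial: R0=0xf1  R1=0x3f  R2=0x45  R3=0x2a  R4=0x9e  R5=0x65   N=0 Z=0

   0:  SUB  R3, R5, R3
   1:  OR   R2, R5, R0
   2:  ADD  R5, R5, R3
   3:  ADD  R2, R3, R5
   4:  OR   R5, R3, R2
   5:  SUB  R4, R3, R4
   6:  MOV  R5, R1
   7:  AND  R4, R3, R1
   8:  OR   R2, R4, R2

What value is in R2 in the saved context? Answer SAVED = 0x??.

after  0: R0=0xf1 R1=0x3f R2=0x45 R3=0x3b R4=0x9e R5=0x65  N=0 Z=0
after  1: R0=0xf1 R1=0x3f R2=0xf5 R3=0x3b R4=0x9e R5=0x65  N=1 Z=0
after  2: R0=0xf1 R1=0x3f R2=0xf5 R3=0x3b R4=0x9e R5=0xa0  N=1 Z=0
after  3: R0=0xf1 R1=0x3f R2=0xdb R3=0x3b R4=0x9e R5=0xa0  N=1 Z=0
-- IRQ taken; context saved, return-PC = 4 --

SAVED = 0xdb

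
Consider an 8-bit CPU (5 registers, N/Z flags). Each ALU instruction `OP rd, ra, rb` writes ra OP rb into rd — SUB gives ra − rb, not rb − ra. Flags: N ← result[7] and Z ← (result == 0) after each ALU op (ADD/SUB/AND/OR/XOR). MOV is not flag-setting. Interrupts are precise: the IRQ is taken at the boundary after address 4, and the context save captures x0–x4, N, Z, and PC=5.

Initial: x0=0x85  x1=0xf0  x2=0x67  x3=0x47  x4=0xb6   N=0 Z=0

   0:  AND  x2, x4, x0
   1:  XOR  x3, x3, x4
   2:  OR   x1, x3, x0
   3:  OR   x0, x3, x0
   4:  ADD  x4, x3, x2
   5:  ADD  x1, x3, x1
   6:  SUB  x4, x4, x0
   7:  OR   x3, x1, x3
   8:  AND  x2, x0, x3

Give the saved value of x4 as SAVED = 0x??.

SAVED = 0x75

after  0: x0=0x85 x1=0xf0 x2=0x84 x3=0x47 x4=0xb6  N=1 Z=0
after  1: x0=0x85 x1=0xf0 x2=0x84 x3=0xf1 x4=0xb6  N=1 Z=0
after  2: x0=0x85 x1=0xf5 x2=0x84 x3=0xf1 x4=0xb6  N=1 Z=0
after  3: x0=0xf5 x1=0xf5 x2=0x84 x3=0xf1 x4=0xb6  N=1 Z=0
after  4: x0=0xf5 x1=0xf5 x2=0x84 x3=0xf1 x4=0x75  N=0 Z=0
-- IRQ taken; context saved, return-PC = 5 --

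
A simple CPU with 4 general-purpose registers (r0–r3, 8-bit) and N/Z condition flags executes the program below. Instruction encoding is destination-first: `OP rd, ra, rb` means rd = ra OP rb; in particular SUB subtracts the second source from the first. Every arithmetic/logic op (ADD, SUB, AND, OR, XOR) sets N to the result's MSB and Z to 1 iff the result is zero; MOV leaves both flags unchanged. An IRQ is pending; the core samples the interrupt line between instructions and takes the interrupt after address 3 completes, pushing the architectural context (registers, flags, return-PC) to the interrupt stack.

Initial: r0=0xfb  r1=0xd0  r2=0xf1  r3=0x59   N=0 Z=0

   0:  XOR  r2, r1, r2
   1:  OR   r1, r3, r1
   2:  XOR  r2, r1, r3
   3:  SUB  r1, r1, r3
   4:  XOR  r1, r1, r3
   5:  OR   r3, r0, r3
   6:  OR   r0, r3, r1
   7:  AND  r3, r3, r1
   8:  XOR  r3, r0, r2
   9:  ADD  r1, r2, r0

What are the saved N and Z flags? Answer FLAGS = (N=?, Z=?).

after  0: r0=0xfb r1=0xd0 r2=0x21 r3=0x59  N=0 Z=0
after  1: r0=0xfb r1=0xd9 r2=0x21 r3=0x59  N=1 Z=0
after  2: r0=0xfb r1=0xd9 r2=0x80 r3=0x59  N=1 Z=0
after  3: r0=0xfb r1=0x80 r2=0x80 r3=0x59  N=1 Z=0
-- IRQ taken; context saved, return-PC = 4 --

FLAGS = (N=1, Z=0)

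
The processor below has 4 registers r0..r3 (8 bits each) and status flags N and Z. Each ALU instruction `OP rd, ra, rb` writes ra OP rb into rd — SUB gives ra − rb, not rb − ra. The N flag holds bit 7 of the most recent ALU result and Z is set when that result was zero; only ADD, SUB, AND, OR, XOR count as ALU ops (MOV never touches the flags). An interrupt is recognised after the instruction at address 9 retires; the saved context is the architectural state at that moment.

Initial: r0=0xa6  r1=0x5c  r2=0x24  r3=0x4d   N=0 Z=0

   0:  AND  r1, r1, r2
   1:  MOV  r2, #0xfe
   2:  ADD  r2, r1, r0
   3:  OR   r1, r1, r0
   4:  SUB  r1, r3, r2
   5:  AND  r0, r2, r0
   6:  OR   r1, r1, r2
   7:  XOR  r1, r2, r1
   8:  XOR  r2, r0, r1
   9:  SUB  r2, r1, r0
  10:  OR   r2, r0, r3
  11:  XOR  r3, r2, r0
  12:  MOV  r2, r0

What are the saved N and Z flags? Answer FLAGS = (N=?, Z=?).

FLAGS = (N=0, Z=0)

after  0: r0=0xa6 r1=0x04 r2=0x24 r3=0x4d  N=0 Z=0
after  1: r0=0xa6 r1=0x04 r2=0xfe r3=0x4d  N=0 Z=0
after  2: r0=0xa6 r1=0x04 r2=0xaa r3=0x4d  N=1 Z=0
after  3: r0=0xa6 r1=0xa6 r2=0xaa r3=0x4d  N=1 Z=0
after  4: r0=0xa6 r1=0xa3 r2=0xaa r3=0x4d  N=1 Z=0
after  5: r0=0xa2 r1=0xa3 r2=0xaa r3=0x4d  N=1 Z=0
after  6: r0=0xa2 r1=0xab r2=0xaa r3=0x4d  N=1 Z=0
after  7: r0=0xa2 r1=0x01 r2=0xaa r3=0x4d  N=0 Z=0
after  8: r0=0xa2 r1=0x01 r2=0xa3 r3=0x4d  N=1 Z=0
after  9: r0=0xa2 r1=0x01 r2=0x5f r3=0x4d  N=0 Z=0
-- IRQ taken; context saved, return-PC = 10 --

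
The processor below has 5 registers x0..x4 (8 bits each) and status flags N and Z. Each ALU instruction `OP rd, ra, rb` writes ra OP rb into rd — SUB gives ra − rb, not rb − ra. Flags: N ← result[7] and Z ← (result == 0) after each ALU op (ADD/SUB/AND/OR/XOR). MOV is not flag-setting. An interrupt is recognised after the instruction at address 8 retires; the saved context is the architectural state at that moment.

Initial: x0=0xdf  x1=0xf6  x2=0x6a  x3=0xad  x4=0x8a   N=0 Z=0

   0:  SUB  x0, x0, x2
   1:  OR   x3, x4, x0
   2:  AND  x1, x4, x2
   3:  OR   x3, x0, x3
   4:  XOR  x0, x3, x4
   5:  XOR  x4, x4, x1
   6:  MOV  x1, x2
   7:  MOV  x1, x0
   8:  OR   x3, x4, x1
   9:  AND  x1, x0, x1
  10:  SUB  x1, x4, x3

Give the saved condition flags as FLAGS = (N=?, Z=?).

FLAGS = (N=1, Z=0)

after  0: x0=0x75 x1=0xf6 x2=0x6a x3=0xad x4=0x8a  N=0 Z=0
after  1: x0=0x75 x1=0xf6 x2=0x6a x3=0xff x4=0x8a  N=1 Z=0
after  2: x0=0x75 x1=0x0a x2=0x6a x3=0xff x4=0x8a  N=0 Z=0
after  3: x0=0x75 x1=0x0a x2=0x6a x3=0xff x4=0x8a  N=1 Z=0
after  4: x0=0x75 x1=0x0a x2=0x6a x3=0xff x4=0x8a  N=0 Z=0
after  5: x0=0x75 x1=0x0a x2=0x6a x3=0xff x4=0x80  N=1 Z=0
after  6: x0=0x75 x1=0x6a x2=0x6a x3=0xff x4=0x80  N=1 Z=0
after  7: x0=0x75 x1=0x75 x2=0x6a x3=0xff x4=0x80  N=1 Z=0
after  8: x0=0x75 x1=0x75 x2=0x6a x3=0xf5 x4=0x80  N=1 Z=0
-- IRQ taken; context saved, return-PC = 9 --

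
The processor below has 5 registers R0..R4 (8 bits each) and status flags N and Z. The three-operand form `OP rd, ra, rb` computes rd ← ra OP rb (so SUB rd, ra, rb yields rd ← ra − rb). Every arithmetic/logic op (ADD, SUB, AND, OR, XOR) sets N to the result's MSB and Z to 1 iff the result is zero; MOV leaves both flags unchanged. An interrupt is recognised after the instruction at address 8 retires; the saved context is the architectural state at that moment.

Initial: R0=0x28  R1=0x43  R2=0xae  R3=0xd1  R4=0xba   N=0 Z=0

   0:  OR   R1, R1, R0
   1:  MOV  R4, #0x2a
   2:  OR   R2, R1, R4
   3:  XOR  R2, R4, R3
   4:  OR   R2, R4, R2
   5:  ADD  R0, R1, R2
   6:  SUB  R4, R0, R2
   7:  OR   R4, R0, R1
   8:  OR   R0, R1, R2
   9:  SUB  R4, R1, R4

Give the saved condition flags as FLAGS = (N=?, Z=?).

FLAGS = (N=1, Z=0)

after  0: R0=0x28 R1=0x6b R2=0xae R3=0xd1 R4=0xba  N=0 Z=0
after  1: R0=0x28 R1=0x6b R2=0xae R3=0xd1 R4=0x2a  N=0 Z=0
after  2: R0=0x28 R1=0x6b R2=0x6b R3=0xd1 R4=0x2a  N=0 Z=0
after  3: R0=0x28 R1=0x6b R2=0xfb R3=0xd1 R4=0x2a  N=1 Z=0
after  4: R0=0x28 R1=0x6b R2=0xfb R3=0xd1 R4=0x2a  N=1 Z=0
after  5: R0=0x66 R1=0x6b R2=0xfb R3=0xd1 R4=0x2a  N=0 Z=0
after  6: R0=0x66 R1=0x6b R2=0xfb R3=0xd1 R4=0x6b  N=0 Z=0
after  7: R0=0x66 R1=0x6b R2=0xfb R3=0xd1 R4=0x6f  N=0 Z=0
after  8: R0=0xfb R1=0x6b R2=0xfb R3=0xd1 R4=0x6f  N=1 Z=0
-- IRQ taken; context saved, return-PC = 9 --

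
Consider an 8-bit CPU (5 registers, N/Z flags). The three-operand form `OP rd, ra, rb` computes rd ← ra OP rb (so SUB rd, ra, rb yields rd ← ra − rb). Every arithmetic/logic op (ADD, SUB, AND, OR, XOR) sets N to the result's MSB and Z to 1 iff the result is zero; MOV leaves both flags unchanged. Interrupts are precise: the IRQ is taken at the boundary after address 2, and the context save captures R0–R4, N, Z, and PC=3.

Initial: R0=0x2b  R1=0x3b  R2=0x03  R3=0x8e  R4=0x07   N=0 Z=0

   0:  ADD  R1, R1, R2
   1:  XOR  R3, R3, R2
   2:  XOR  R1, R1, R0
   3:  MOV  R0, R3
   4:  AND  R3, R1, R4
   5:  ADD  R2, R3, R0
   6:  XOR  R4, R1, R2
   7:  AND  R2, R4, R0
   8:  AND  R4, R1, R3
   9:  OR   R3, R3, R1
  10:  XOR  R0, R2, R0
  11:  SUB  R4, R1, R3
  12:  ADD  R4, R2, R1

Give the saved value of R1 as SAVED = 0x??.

after  0: R0=0x2b R1=0x3e R2=0x03 R3=0x8e R4=0x07  N=0 Z=0
after  1: R0=0x2b R1=0x3e R2=0x03 R3=0x8d R4=0x07  N=1 Z=0
after  2: R0=0x2b R1=0x15 R2=0x03 R3=0x8d R4=0x07  N=0 Z=0
-- IRQ taken; context saved, return-PC = 3 --

SAVED = 0x15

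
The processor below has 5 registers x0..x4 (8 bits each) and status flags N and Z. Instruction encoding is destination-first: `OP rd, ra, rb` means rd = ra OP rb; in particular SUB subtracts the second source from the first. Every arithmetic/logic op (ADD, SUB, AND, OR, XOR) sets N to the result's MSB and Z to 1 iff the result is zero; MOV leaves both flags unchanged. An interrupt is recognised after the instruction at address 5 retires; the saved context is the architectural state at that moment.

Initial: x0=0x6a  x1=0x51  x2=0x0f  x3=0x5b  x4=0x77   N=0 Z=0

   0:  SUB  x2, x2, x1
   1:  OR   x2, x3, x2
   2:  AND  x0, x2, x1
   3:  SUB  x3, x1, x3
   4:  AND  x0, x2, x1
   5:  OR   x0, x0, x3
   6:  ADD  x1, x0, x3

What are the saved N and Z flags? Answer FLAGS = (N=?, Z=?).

FLAGS = (N=1, Z=0)

after  0: x0=0x6a x1=0x51 x2=0xbe x3=0x5b x4=0x77  N=1 Z=0
after  1: x0=0x6a x1=0x51 x2=0xff x3=0x5b x4=0x77  N=1 Z=0
after  2: x0=0x51 x1=0x51 x2=0xff x3=0x5b x4=0x77  N=0 Z=0
after  3: x0=0x51 x1=0x51 x2=0xff x3=0xf6 x4=0x77  N=1 Z=0
after  4: x0=0x51 x1=0x51 x2=0xff x3=0xf6 x4=0x77  N=0 Z=0
after  5: x0=0xf7 x1=0x51 x2=0xff x3=0xf6 x4=0x77  N=1 Z=0
-- IRQ taken; context saved, return-PC = 6 --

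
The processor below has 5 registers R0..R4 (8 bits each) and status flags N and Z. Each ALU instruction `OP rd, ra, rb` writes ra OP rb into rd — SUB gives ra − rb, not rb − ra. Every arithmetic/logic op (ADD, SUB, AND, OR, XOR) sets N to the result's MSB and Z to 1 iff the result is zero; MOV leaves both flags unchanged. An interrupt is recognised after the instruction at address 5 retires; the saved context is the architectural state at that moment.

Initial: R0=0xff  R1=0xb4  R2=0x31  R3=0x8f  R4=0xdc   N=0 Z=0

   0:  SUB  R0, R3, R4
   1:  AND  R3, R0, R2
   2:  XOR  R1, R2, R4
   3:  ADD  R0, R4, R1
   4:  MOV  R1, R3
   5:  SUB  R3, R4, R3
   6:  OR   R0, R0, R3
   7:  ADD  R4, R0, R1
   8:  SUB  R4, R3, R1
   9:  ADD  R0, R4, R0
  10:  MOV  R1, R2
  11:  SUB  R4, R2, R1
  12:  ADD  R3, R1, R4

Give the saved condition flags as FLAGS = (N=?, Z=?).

after  0: R0=0xb3 R1=0xb4 R2=0x31 R3=0x8f R4=0xdc  N=1 Z=0
after  1: R0=0xb3 R1=0xb4 R2=0x31 R3=0x31 R4=0xdc  N=0 Z=0
after  2: R0=0xb3 R1=0xed R2=0x31 R3=0x31 R4=0xdc  N=1 Z=0
after  3: R0=0xc9 R1=0xed R2=0x31 R3=0x31 R4=0xdc  N=1 Z=0
after  4: R0=0xc9 R1=0x31 R2=0x31 R3=0x31 R4=0xdc  N=1 Z=0
after  5: R0=0xc9 R1=0x31 R2=0x31 R3=0xab R4=0xdc  N=1 Z=0
-- IRQ taken; context saved, return-PC = 6 --

FLAGS = (N=1, Z=0)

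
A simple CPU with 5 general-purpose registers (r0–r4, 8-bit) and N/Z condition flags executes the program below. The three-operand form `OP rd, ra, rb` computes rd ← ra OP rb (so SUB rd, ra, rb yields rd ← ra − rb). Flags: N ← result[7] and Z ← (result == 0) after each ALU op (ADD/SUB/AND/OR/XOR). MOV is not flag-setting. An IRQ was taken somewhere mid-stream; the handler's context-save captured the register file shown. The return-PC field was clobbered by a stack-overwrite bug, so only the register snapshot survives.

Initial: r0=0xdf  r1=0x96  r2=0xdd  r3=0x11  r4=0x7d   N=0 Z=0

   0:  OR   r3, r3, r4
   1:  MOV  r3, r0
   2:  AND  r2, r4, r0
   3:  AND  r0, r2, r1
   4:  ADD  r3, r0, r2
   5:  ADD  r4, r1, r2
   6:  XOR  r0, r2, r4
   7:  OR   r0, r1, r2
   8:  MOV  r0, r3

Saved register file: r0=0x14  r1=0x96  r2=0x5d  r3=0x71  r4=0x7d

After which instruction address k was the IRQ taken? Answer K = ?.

K = 4

after  0: r0=0xdf r1=0x96 r2=0xdd r3=0x7d r4=0x7d  N=0 Z=0
after  1: r0=0xdf r1=0x96 r2=0xdd r3=0xdf r4=0x7d  N=0 Z=0
after  2: r0=0xdf r1=0x96 r2=0x5d r3=0xdf r4=0x7d  N=0 Z=0
after  3: r0=0x14 r1=0x96 r2=0x5d r3=0xdf r4=0x7d  N=0 Z=0
after  4: r0=0x14 r1=0x96 r2=0x5d r3=0x71 r4=0x7d  N=0 Z=0
-- IRQ taken; context saved, return-PC = 5 --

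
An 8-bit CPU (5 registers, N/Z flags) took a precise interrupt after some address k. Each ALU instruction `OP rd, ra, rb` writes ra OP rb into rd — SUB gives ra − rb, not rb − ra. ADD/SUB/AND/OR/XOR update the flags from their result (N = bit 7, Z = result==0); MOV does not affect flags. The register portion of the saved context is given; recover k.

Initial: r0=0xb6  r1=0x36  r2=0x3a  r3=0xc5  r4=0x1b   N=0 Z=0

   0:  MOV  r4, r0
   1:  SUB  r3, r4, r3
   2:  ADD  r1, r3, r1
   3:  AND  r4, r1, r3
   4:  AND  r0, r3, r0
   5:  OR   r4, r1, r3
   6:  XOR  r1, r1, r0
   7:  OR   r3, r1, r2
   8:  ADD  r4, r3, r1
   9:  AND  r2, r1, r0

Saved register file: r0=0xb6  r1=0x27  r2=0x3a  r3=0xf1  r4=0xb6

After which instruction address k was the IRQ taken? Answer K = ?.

K = 2

after  0: r0=0xb6 r1=0x36 r2=0x3a r3=0xc5 r4=0xb6  N=0 Z=0
after  1: r0=0xb6 r1=0x36 r2=0x3a r3=0xf1 r4=0xb6  N=1 Z=0
after  2: r0=0xb6 r1=0x27 r2=0x3a r3=0xf1 r4=0xb6  N=0 Z=0
-- IRQ taken; context saved, return-PC = 3 --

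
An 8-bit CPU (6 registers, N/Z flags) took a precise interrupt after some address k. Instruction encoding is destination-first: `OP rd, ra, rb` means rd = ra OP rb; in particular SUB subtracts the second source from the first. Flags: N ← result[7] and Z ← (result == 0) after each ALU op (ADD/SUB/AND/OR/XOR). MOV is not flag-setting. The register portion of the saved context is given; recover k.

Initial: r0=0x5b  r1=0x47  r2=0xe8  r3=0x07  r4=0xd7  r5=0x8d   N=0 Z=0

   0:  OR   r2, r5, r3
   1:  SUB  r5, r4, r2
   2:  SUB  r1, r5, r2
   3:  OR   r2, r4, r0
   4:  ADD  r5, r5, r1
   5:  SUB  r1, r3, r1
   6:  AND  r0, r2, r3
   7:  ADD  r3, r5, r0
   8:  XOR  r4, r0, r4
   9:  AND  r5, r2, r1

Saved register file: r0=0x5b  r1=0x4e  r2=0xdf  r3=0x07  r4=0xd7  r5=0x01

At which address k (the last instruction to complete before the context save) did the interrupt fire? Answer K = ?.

after  0: r0=0x5b r1=0x47 r2=0x8f r3=0x07 r4=0xd7 r5=0x8d  N=1 Z=0
after  1: r0=0x5b r1=0x47 r2=0x8f r3=0x07 r4=0xd7 r5=0x48  N=0 Z=0
after  2: r0=0x5b r1=0xb9 r2=0x8f r3=0x07 r4=0xd7 r5=0x48  N=1 Z=0
after  3: r0=0x5b r1=0xb9 r2=0xdf r3=0x07 r4=0xd7 r5=0x48  N=1 Z=0
after  4: r0=0x5b r1=0xb9 r2=0xdf r3=0x07 r4=0xd7 r5=0x01  N=0 Z=0
after  5: r0=0x5b r1=0x4e r2=0xdf r3=0x07 r4=0xd7 r5=0x01  N=0 Z=0
-- IRQ taken; context saved, return-PC = 6 --

K = 5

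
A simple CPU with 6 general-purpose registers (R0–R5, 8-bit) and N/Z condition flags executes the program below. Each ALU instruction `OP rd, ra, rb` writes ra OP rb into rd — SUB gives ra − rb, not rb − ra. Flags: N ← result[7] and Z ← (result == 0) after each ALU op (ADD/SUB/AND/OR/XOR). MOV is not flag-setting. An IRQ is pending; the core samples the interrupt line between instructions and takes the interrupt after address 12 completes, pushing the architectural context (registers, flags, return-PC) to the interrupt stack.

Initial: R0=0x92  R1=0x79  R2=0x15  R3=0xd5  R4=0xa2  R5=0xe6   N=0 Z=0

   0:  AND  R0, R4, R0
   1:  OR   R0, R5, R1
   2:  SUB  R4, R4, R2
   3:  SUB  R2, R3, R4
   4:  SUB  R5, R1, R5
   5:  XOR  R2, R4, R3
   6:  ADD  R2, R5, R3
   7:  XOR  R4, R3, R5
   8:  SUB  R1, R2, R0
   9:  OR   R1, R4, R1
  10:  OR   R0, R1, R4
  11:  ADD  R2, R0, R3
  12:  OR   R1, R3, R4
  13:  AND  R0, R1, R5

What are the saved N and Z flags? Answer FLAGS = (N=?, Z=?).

FLAGS = (N=1, Z=0)

after  0: R0=0x82 R1=0x79 R2=0x15 R3=0xd5 R4=0xa2 R5=0xe6  N=1 Z=0
after  1: R0=0xff R1=0x79 R2=0x15 R3=0xd5 R4=0xa2 R5=0xe6  N=1 Z=0
after  2: R0=0xff R1=0x79 R2=0x15 R3=0xd5 R4=0x8d R5=0xe6  N=1 Z=0
after  3: R0=0xff R1=0x79 R2=0x48 R3=0xd5 R4=0x8d R5=0xe6  N=0 Z=0
after  4: R0=0xff R1=0x79 R2=0x48 R3=0xd5 R4=0x8d R5=0x93  N=1 Z=0
after  5: R0=0xff R1=0x79 R2=0x58 R3=0xd5 R4=0x8d R5=0x93  N=0 Z=0
after  6: R0=0xff R1=0x79 R2=0x68 R3=0xd5 R4=0x8d R5=0x93  N=0 Z=0
after  7: R0=0xff R1=0x79 R2=0x68 R3=0xd5 R4=0x46 R5=0x93  N=0 Z=0
after  8: R0=0xff R1=0x69 R2=0x68 R3=0xd5 R4=0x46 R5=0x93  N=0 Z=0
after  9: R0=0xff R1=0x6f R2=0x68 R3=0xd5 R4=0x46 R5=0x93  N=0 Z=0
after 10: R0=0x6f R1=0x6f R2=0x68 R3=0xd5 R4=0x46 R5=0x93  N=0 Z=0
after 11: R0=0x6f R1=0x6f R2=0x44 R3=0xd5 R4=0x46 R5=0x93  N=0 Z=0
after 12: R0=0x6f R1=0xd7 R2=0x44 R3=0xd5 R4=0x46 R5=0x93  N=1 Z=0
-- IRQ taken; context saved, return-PC = 13 --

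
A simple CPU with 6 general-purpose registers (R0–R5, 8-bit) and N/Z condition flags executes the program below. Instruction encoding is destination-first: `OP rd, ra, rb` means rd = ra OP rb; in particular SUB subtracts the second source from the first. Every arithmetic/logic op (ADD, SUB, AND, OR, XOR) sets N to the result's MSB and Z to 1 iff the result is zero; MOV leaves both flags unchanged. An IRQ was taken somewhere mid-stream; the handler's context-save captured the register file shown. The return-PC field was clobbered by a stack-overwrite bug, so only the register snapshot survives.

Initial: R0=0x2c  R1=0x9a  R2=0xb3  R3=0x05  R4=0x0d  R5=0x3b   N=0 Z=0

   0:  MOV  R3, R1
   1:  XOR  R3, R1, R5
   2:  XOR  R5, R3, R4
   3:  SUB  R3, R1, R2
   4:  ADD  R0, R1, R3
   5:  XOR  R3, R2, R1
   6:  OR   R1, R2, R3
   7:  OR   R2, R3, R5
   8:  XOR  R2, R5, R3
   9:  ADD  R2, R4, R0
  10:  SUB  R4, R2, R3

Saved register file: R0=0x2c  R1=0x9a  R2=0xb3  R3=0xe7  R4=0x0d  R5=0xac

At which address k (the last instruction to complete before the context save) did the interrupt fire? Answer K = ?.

K = 3

after  0: R0=0x2c R1=0x9a R2=0xb3 R3=0x9a R4=0x0d R5=0x3b  N=0 Z=0
after  1: R0=0x2c R1=0x9a R2=0xb3 R3=0xa1 R4=0x0d R5=0x3b  N=1 Z=0
after  2: R0=0x2c R1=0x9a R2=0xb3 R3=0xa1 R4=0x0d R5=0xac  N=1 Z=0
after  3: R0=0x2c R1=0x9a R2=0xb3 R3=0xe7 R4=0x0d R5=0xac  N=1 Z=0
-- IRQ taken; context saved, return-PC = 4 --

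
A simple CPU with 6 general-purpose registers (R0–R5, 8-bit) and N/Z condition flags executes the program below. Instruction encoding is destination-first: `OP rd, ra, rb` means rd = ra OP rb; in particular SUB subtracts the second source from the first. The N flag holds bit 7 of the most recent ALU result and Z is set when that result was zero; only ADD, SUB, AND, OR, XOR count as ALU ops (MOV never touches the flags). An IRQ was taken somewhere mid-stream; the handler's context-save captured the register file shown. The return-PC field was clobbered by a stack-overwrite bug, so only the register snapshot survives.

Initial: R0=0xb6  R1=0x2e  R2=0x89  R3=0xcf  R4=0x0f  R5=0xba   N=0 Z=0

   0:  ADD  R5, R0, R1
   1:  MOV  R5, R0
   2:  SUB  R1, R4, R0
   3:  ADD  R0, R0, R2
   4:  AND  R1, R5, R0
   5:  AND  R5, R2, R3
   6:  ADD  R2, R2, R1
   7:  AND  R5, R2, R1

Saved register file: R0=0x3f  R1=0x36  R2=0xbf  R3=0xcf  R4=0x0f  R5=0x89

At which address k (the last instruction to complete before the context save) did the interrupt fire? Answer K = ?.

after  0: R0=0xb6 R1=0x2e R2=0x89 R3=0xcf R4=0x0f R5=0xe4  N=1 Z=0
after  1: R0=0xb6 R1=0x2e R2=0x89 R3=0xcf R4=0x0f R5=0xb6  N=1 Z=0
after  2: R0=0xb6 R1=0x59 R2=0x89 R3=0xcf R4=0x0f R5=0xb6  N=0 Z=0
after  3: R0=0x3f R1=0x59 R2=0x89 R3=0xcf R4=0x0f R5=0xb6  N=0 Z=0
after  4: R0=0x3f R1=0x36 R2=0x89 R3=0xcf R4=0x0f R5=0xb6  N=0 Z=0
after  5: R0=0x3f R1=0x36 R2=0x89 R3=0xcf R4=0x0f R5=0x89  N=1 Z=0
after  6: R0=0x3f R1=0x36 R2=0xbf R3=0xcf R4=0x0f R5=0x89  N=1 Z=0
-- IRQ taken; context saved, return-PC = 7 --

K = 6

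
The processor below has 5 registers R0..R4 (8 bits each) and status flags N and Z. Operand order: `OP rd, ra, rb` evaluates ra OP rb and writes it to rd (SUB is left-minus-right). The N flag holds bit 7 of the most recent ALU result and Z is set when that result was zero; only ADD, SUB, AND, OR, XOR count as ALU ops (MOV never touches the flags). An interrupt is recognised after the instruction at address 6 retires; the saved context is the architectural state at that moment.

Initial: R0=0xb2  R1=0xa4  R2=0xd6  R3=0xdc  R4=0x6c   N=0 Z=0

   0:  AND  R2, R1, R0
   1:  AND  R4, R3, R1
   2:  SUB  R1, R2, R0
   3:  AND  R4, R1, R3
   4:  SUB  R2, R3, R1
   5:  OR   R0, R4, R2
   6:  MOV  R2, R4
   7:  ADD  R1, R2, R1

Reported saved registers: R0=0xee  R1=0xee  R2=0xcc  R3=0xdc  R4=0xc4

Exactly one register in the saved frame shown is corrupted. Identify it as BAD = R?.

after  0: R0=0xb2 R1=0xa4 R2=0xa0 R3=0xdc R4=0x6c  N=1 Z=0
after  1: R0=0xb2 R1=0xa4 R2=0xa0 R3=0xdc R4=0x84  N=1 Z=0
after  2: R0=0xb2 R1=0xee R2=0xa0 R3=0xdc R4=0x84  N=1 Z=0
after  3: R0=0xb2 R1=0xee R2=0xa0 R3=0xdc R4=0xcc  N=1 Z=0
after  4: R0=0xb2 R1=0xee R2=0xee R3=0xdc R4=0xcc  N=1 Z=0
after  5: R0=0xee R1=0xee R2=0xee R3=0xdc R4=0xcc  N=1 Z=0
after  6: R0=0xee R1=0xee R2=0xcc R3=0xdc R4=0xcc  N=1 Z=0
-- IRQ taken; context saved, return-PC = 7 --
mismatch: R4: reported 0xc4 vs actual 0xcc

BAD = R4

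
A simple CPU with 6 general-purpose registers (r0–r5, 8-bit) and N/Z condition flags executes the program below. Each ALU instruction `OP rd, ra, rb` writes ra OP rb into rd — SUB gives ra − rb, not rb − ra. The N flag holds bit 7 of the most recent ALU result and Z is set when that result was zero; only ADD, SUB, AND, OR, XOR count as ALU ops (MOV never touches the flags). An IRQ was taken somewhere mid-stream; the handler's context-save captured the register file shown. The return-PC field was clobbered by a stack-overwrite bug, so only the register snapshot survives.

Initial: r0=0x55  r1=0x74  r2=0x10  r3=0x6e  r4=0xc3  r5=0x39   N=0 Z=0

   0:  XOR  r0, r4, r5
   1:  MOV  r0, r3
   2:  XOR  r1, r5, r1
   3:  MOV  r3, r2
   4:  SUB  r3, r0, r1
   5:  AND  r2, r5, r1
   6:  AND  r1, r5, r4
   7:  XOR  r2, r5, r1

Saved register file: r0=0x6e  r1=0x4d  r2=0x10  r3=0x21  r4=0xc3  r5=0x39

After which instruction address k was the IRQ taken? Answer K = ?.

after  0: r0=0xfa r1=0x74 r2=0x10 r3=0x6e r4=0xc3 r5=0x39  N=1 Z=0
after  1: r0=0x6e r1=0x74 r2=0x10 r3=0x6e r4=0xc3 r5=0x39  N=1 Z=0
after  2: r0=0x6e r1=0x4d r2=0x10 r3=0x6e r4=0xc3 r5=0x39  N=0 Z=0
after  3: r0=0x6e r1=0x4d r2=0x10 r3=0x10 r4=0xc3 r5=0x39  N=0 Z=0
after  4: r0=0x6e r1=0x4d r2=0x10 r3=0x21 r4=0xc3 r5=0x39  N=0 Z=0
-- IRQ taken; context saved, return-PC = 5 --

K = 4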